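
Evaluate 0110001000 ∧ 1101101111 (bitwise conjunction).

AND: 1 only when both bits are 1
  0110001000
& 1101101111
------------
  0100001000
Decimal: 392 & 879 = 264



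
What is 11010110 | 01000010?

OR: 1 when either bit is 1
  11010110
| 01000010
----------
  11010110
Decimal: 214 | 66 = 214



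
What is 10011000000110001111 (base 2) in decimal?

Sum of powers of 2 for each 1-bit:
2^0 + 2^1 + 2^2 + 2^3 + 2^7 + 2^8 + 2^15 + 2^16 + 2^19
= 1 + 2 + 4 + 8 + 128 + 256 + 32768 + 65536 + 524288
= 622991



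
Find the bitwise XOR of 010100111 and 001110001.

XOR: 1 when bits differ
  010100111
^ 001110001
-----------
  011010110
Decimal: 167 ^ 113 = 214



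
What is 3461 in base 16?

Using repeated division by 16 (digits 10–15 are A–F):
3461 ÷ 16 = 216 remainder 5
216 ÷ 16 = 13 remainder 8
13 ÷ 16 = 0 remainder 13 (D)
Reading remainders bottom to top: D85



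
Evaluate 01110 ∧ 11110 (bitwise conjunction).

AND: 1 only when both bits are 1
  01110
& 11110
-------
  01110
Decimal: 14 & 30 = 14



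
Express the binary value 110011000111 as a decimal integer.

Sum of powers of 2 for each 1-bit:
2^0 + 2^1 + 2^2 + 2^6 + 2^7 + 2^10 + 2^11
= 1 + 2 + 4 + 64 + 128 + 1024 + 2048
= 3271



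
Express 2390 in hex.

Using repeated division by 16 (digits 10–15 are A–F):
2390 ÷ 16 = 149 remainder 6
149 ÷ 16 = 9 remainder 5
9 ÷ 16 = 0 remainder 9
Reading remainders bottom to top: 956



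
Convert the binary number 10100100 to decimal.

Sum of powers of 2 for each 1-bit:
2^2 + 2^5 + 2^7
= 4 + 32 + 128
= 164



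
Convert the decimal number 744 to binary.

Using repeated division by 2:
744 ÷ 2 = 372 remainder 0
372 ÷ 2 = 186 remainder 0
186 ÷ 2 = 93 remainder 0
93 ÷ 2 = 46 remainder 1
46 ÷ 2 = 23 remainder 0
23 ÷ 2 = 11 remainder 1
11 ÷ 2 = 5 remainder 1
5 ÷ 2 = 2 remainder 1
2 ÷ 2 = 1 remainder 0
1 ÷ 2 = 0 remainder 1
Reading remainders bottom to top: 1011101000



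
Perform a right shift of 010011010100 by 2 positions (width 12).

Original: 010011010100 (decimal 1236)
Shift right by 2 positions
Drop the 2 low bits; fill with zeros on the left
Result: 000100110101 (decimal 309)
Equivalent: 1236 >> 2 = 1236 ÷ 2^2 = 309



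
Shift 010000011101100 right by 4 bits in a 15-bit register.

Original: 010000011101100 (decimal 8428)
Shift right by 4 positions
Drop the 4 low bits; fill with zeros on the left
Result: 000001000001110 (decimal 526)
Equivalent: 8428 >> 4 = 8428 ÷ 2^4 = 526



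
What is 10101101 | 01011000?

OR: 1 when either bit is 1
  10101101
| 01011000
----------
  11111101
Decimal: 173 | 88 = 253



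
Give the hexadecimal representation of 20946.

Using repeated division by 16 (digits 10–15 are A–F):
20946 ÷ 16 = 1309 remainder 2
1309 ÷ 16 = 81 remainder 13 (D)
81 ÷ 16 = 5 remainder 1
5 ÷ 16 = 0 remainder 5
Reading remainders bottom to top: 51D2



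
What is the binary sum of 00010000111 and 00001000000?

Add column by column from the right: bit + bit + carry-in; write the sum mod 2, carry 1 when the sum is 2 or 3.
carry:  00000000000
        00010000111
+       00001000000
-------------------
       000011000111
(the carry out of the leftmost column, 0, becomes the leading bit)
Decimal check:
  00010000111 = 128 + 4 + 2 + 1 = 135
  00001000000 = 64
  135 + 64 = 199, and 000011000111 = 128 + 64 + 4 + 2 + 1 = 199 ✓



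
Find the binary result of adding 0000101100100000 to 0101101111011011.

Add column by column from the right: bit + bit + carry-in; write the sum mod 2, carry 1 when the sum is 2 or 3.
carry:  0011011000000000
        0000101100100000
+       0101101111011011
------------------------
       00110011011111011
(the carry out of the leftmost column, 0, becomes the leading bit)
Decimal check:
  0000101100100000 = 2048 + 512 + 256 + 32 = 2848
  0101101111011011 = 16384 + 4096 + 2048 + 512 + 256 + 128 + 64 + 16 + 8 + 2 + 1 = 23515
  2848 + 23515 = 26363, and 00110011011111011 = 16384 + 8192 + 1024 + 512 + 128 + 64 + 32 + 16 + 8 + 2 + 1 = 26363 ✓



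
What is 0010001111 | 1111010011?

OR: 1 when either bit is 1
  0010001111
| 1111010011
------------
  1111011111
Decimal: 143 | 979 = 991



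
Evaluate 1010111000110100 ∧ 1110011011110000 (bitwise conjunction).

AND: 1 only when both bits are 1
  1010111000110100
& 1110011011110000
------------------
  1010011000110000
Decimal: 44596 & 59120 = 42544



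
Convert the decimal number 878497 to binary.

Using repeated division by 2:
878497 ÷ 2 = 439248 remainder 1
439248 ÷ 2 = 219624 remainder 0
219624 ÷ 2 = 109812 remainder 0
109812 ÷ 2 = 54906 remainder 0
54906 ÷ 2 = 27453 remainder 0
27453 ÷ 2 = 13726 remainder 1
13726 ÷ 2 = 6863 remainder 0
6863 ÷ 2 = 3431 remainder 1
3431 ÷ 2 = 1715 remainder 1
1715 ÷ 2 = 857 remainder 1
857 ÷ 2 = 428 remainder 1
428 ÷ 2 = 214 remainder 0
214 ÷ 2 = 107 remainder 0
107 ÷ 2 = 53 remainder 1
53 ÷ 2 = 26 remainder 1
26 ÷ 2 = 13 remainder 0
13 ÷ 2 = 6 remainder 1
6 ÷ 2 = 3 remainder 0
3 ÷ 2 = 1 remainder 1
1 ÷ 2 = 0 remainder 1
Reading remainders bottom to top: 11010110011110100001



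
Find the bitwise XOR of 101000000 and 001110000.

XOR: 1 when bits differ
  101000000
^ 001110000
-----------
  100110000
Decimal: 320 ^ 112 = 304



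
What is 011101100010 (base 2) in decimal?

Sum of powers of 2 for each 1-bit:
2^1 + 2^5 + 2^6 + 2^8 + 2^9 + 2^10
= 2 + 32 + 64 + 256 + 512 + 1024
= 1890



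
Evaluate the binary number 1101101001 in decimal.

Sum of powers of 2 for each 1-bit:
2^0 + 2^3 + 2^5 + 2^6 + 2^8 + 2^9
= 1 + 8 + 32 + 64 + 256 + 512
= 873



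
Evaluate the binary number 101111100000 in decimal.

Sum of powers of 2 for each 1-bit:
2^5 + 2^6 + 2^7 + 2^8 + 2^9 + 2^11
= 32 + 64 + 128 + 256 + 512 + 2048
= 3040



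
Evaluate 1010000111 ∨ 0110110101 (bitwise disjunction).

OR: 1 when either bit is 1
  1010000111
| 0110110101
------------
  1110110111
Decimal: 647 | 437 = 951



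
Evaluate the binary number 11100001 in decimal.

Sum of powers of 2 for each 1-bit:
2^0 + 2^5 + 2^6 + 2^7
= 1 + 32 + 64 + 128
= 225



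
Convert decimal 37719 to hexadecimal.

Using repeated division by 16 (digits 10–15 are A–F):
37719 ÷ 16 = 2357 remainder 7
2357 ÷ 16 = 147 remainder 5
147 ÷ 16 = 9 remainder 3
9 ÷ 16 = 0 remainder 9
Reading remainders bottom to top: 9357



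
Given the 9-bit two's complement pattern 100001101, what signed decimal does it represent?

Binary: 100001101
Sign bit: 1 (negative)
Invert: 011110010
Add 1:  011110011
Magnitude: 011110011 = 128 + 64 + 32 + 16 + 2 + 1 = 243
Value: -243



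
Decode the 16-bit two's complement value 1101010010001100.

Binary: 1101010010001100
Sign bit: 1 (negative)
Invert: 0010101101110011
Add 1:  0010101101110100
Magnitude: 0010101101110100 = 8192 + 2048 + 512 + 256 + 64 + 32 + 16 + 4 = 11124
Value: -11124



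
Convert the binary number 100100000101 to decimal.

Sum of powers of 2 for each 1-bit:
2^0 + 2^2 + 2^8 + 2^11
= 1 + 4 + 256 + 2048
= 2309



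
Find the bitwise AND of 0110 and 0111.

AND: 1 only when both bits are 1
  0110
& 0111
------
  0110
Decimal: 6 & 7 = 6



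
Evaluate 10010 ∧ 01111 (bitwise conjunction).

AND: 1 only when both bits are 1
  10010
& 01111
-------
  00010
Decimal: 18 & 15 = 2



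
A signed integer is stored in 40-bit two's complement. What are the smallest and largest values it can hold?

For 40-bit two's complement:
Minimum: -2^39 = -549755813888
Maximum: 2^39 - 1 = 549755813887



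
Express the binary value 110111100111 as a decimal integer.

Sum of powers of 2 for each 1-bit:
2^0 + 2^1 + 2^2 + 2^5 + 2^6 + 2^7 + 2^8 + 2^10 + 2^11
= 1 + 2 + 4 + 32 + 64 + 128 + 256 + 1024 + 2048
= 3559



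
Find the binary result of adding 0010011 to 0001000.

Add column by column from the right: bit + bit + carry-in; write the sum mod 2, carry 1 when the sum is 2 or 3.
carry:  0000000
        0010011
+       0001000
---------------
       00011011
(the carry out of the leftmost column, 0, becomes the leading bit)
Decimal check:
  0010011 = 16 + 2 + 1 = 19
  0001000 = 8
  19 + 8 = 27, and 00011011 = 16 + 8 + 2 + 1 = 27 ✓



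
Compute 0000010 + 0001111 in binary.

Add column by column from the right: bit + bit + carry-in; write the sum mod 2, carry 1 when the sum is 2 or 3.
carry:  0011100
        0000010
+       0001111
---------------
       00010001
(the carry out of the leftmost column, 0, becomes the leading bit)
Decimal check:
  0000010 = 2
  0001111 = 8 + 4 + 2 + 1 = 15
  2 + 15 = 17, and 00010001 = 16 + 1 = 17 ✓



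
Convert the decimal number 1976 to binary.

Using repeated division by 2:
1976 ÷ 2 = 988 remainder 0
988 ÷ 2 = 494 remainder 0
494 ÷ 2 = 247 remainder 0
247 ÷ 2 = 123 remainder 1
123 ÷ 2 = 61 remainder 1
61 ÷ 2 = 30 remainder 1
30 ÷ 2 = 15 remainder 0
15 ÷ 2 = 7 remainder 1
7 ÷ 2 = 3 remainder 1
3 ÷ 2 = 1 remainder 1
1 ÷ 2 = 0 remainder 1
Reading remainders bottom to top: 11110111000



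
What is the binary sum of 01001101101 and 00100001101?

Add column by column from the right: bit + bit + carry-in; write the sum mod 2, carry 1 when the sum is 2 or 3.
carry:  00000011010
        01001101101
+       00100001101
-------------------
       001101111010
(the carry out of the leftmost column, 0, becomes the leading bit)
Decimal check:
  01001101101 = 512 + 64 + 32 + 8 + 4 + 1 = 621
  00100001101 = 256 + 8 + 4 + 1 = 269
  621 + 269 = 890, and 001101111010 = 512 + 256 + 64 + 32 + 16 + 8 + 2 = 890 ✓



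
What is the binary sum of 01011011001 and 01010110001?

Add column by column from the right: bit + bit + carry-in; write the sum mod 2, carry 1 when the sum is 2 or 3.
carry:  10111100010
        01011011001
+       01010110001
-------------------
       010110001010
(the carry out of the leftmost column, 0, becomes the leading bit)
Decimal check:
  01011011001 = 512 + 128 + 64 + 16 + 8 + 1 = 729
  01010110001 = 512 + 128 + 32 + 16 + 1 = 689
  729 + 689 = 1418, and 010110001010 = 1024 + 256 + 128 + 8 + 2 = 1418 ✓



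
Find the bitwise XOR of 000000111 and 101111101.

XOR: 1 when bits differ
  000000111
^ 101111101
-----------
  101111010
Decimal: 7 ^ 381 = 378



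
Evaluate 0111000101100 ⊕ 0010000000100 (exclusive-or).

XOR: 1 when bits differ
  0111000101100
^ 0010000000100
---------------
  0101000101000
Decimal: 3628 ^ 1028 = 2600



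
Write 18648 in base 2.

Using repeated division by 2:
18648 ÷ 2 = 9324 remainder 0
9324 ÷ 2 = 4662 remainder 0
4662 ÷ 2 = 2331 remainder 0
2331 ÷ 2 = 1165 remainder 1
1165 ÷ 2 = 582 remainder 1
582 ÷ 2 = 291 remainder 0
291 ÷ 2 = 145 remainder 1
145 ÷ 2 = 72 remainder 1
72 ÷ 2 = 36 remainder 0
36 ÷ 2 = 18 remainder 0
18 ÷ 2 = 9 remainder 0
9 ÷ 2 = 4 remainder 1
4 ÷ 2 = 2 remainder 0
2 ÷ 2 = 1 remainder 0
1 ÷ 2 = 0 remainder 1
Reading remainders bottom to top: 100100011011000



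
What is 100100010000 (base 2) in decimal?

Sum of powers of 2 for each 1-bit:
2^4 + 2^8 + 2^11
= 16 + 256 + 2048
= 2320



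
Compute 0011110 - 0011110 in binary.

Method 1 - Direct subtraction (column by column from the right: bit − bit − borrow-in; if negative, add 2 and borrow 1 from the next column):
borrow: 0000000
        0011110
-       0011110
---------------
        0000000

Method 2 - Add two's complement:
Two's complement of 0011110: invert → 1100001, add 1 → 1100010
  0011110
+ 1100010
---------
 10000000  (end carry out of the top bit = 1)
Discarding the end carry: 0000000
Decimal check:
  0011110 = 16 + 8 + 4 + 2 = 30
  0011110 = 16 + 8 + 4 + 2 = 30
  30 - 30 = 0, and 0000000 = 0 ✓



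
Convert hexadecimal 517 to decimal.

Expand by place value (powers of 16):
517 = 5 × 16^2 + 1 × 16^1 + 7 × 16^0
= 5 × 256 + 1 × 16 + 7 × 1
= 1280 + 16 + 7
= 1303



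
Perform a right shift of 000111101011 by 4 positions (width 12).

Original: 000111101011 (decimal 491)
Shift right by 4 positions
Drop the 4 low bits; fill with zeros on the left
Result: 000000011110 (decimal 30)
Equivalent: 491 >> 4 = 491 ÷ 2^4 = 30



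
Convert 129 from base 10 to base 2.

Using repeated division by 2:
129 ÷ 2 = 64 remainder 1
64 ÷ 2 = 32 remainder 0
32 ÷ 2 = 16 remainder 0
16 ÷ 2 = 8 remainder 0
8 ÷ 2 = 4 remainder 0
4 ÷ 2 = 2 remainder 0
2 ÷ 2 = 1 remainder 0
1 ÷ 2 = 0 remainder 1
Reading remainders bottom to top: 10000001



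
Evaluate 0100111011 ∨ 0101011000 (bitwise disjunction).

OR: 1 when either bit is 1
  0100111011
| 0101011000
------------
  0101111011
Decimal: 315 | 344 = 379



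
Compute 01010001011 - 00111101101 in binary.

Method 1 - Direct subtraction (column by column from the right: bit − bit − borrow-in; if negative, add 2 and borrow 1 from the next column):
borrow: 01111111000
        01010001011
-       00111101101
-------------------
        00010011110

Method 2 - Add two's complement:
Two's complement of 00111101101: invert → 11000010010, add 1 → 11000010011
  01010001011
+ 11000010011
-------------
 100010011110  (end carry out of the top bit = 1)
Discarding the end carry: 00010011110
Decimal check:
  01010001011 = 512 + 128 + 8 + 2 + 1 = 651
  00111101101 = 256 + 128 + 64 + 32 + 8 + 4 + 1 = 493
  651 - 493 = 158, and 00010011110 = 128 + 16 + 8 + 4 + 2 = 158 ✓



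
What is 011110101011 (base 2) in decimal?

Sum of powers of 2 for each 1-bit:
2^0 + 2^1 + 2^3 + 2^5 + 2^7 + 2^8 + 2^9 + 2^10
= 1 + 2 + 8 + 32 + 128 + 256 + 512 + 1024
= 1963



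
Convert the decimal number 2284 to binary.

Using repeated division by 2:
2284 ÷ 2 = 1142 remainder 0
1142 ÷ 2 = 571 remainder 0
571 ÷ 2 = 285 remainder 1
285 ÷ 2 = 142 remainder 1
142 ÷ 2 = 71 remainder 0
71 ÷ 2 = 35 remainder 1
35 ÷ 2 = 17 remainder 1
17 ÷ 2 = 8 remainder 1
8 ÷ 2 = 4 remainder 0
4 ÷ 2 = 2 remainder 0
2 ÷ 2 = 1 remainder 0
1 ÷ 2 = 0 remainder 1
Reading remainders bottom to top: 100011101100



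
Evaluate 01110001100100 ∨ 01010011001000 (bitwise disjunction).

OR: 1 when either bit is 1
  01110001100100
| 01010011001000
----------------
  01110011101100
Decimal: 7268 | 5320 = 7404



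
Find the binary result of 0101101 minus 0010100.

Method 1 - Direct subtraction (column by column from the right: bit − bit − borrow-in; if negative, add 2 and borrow 1 from the next column):
borrow: 0100000
        0101101
-       0010100
---------------
        0011001

Method 2 - Add two's complement:
Two's complement of 0010100: invert → 1101011, add 1 → 1101100
  0101101
+ 1101100
---------
 10011001  (end carry out of the top bit = 1)
Discarding the end carry: 0011001
Decimal check:
  0101101 = 32 + 8 + 4 + 1 = 45
  0010100 = 16 + 4 = 20
  45 - 20 = 25, and 0011001 = 16 + 8 + 1 = 25 ✓



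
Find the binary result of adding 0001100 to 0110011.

Add column by column from the right: bit + bit + carry-in; write the sum mod 2, carry 1 when the sum is 2 or 3.
carry:  0000000
        0001100
+       0110011
---------------
       00111111
(the carry out of the leftmost column, 0, becomes the leading bit)
Decimal check:
  0001100 = 8 + 4 = 12
  0110011 = 32 + 16 + 2 + 1 = 51
  12 + 51 = 63, and 00111111 = 32 + 16 + 8 + 4 + 2 + 1 = 63 ✓



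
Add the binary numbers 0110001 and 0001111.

Add column by column from the right: bit + bit + carry-in; write the sum mod 2, carry 1 when the sum is 2 or 3.
carry:  1111110
        0110001
+       0001111
---------------
       01000000
(the carry out of the leftmost column, 0, becomes the leading bit)
Decimal check:
  0110001 = 32 + 16 + 1 = 49
  0001111 = 8 + 4 + 2 + 1 = 15
  49 + 15 = 64, and 01000000 = 64 ✓



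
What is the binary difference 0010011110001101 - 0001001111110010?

Method 1 - Direct subtraction (column by column from the right: bit − bit − borrow-in; if negative, add 2 and borrow 1 from the next column):
borrow: 0010011111100100
        0010011110001101
-       0001001111110010
------------------------
        0001001110011011

Method 2 - Add two's complement:
Two's complement of 0001001111110010: invert → 1110110000001101, add 1 → 1110110000001110
  0010011110001101
+ 1110110000001110
------------------
 10001001110011011  (end carry out of the top bit = 1)
Discarding the end carry: 0001001110011011
Decimal check:
  0010011110001101 = 8192 + 1024 + 512 + 256 + 128 + 8 + 4 + 1 = 10125
  0001001111110010 = 4096 + 512 + 256 + 128 + 64 + 32 + 16 + 2 = 5106
  10125 - 5106 = 5019, and 0001001110011011 = 4096 + 512 + 256 + 128 + 16 + 8 + 2 + 1 = 5019 ✓



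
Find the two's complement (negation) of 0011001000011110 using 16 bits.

Original: 0011001000011110
Step 1 - Invert all bits: 1100110111100001
Step 2 - Add 1: 1100110111100010
Verification: 0011001000011110 + 1100110111100010 = 10000000000000000; discarding the end carry (carry out of the top bit) leaves the 16-bit value 0000000000000000, as required for x + (-x)



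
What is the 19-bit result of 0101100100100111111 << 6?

Original: 0101100100100111111 (decimal 182591)
Shift left by 6 positions
Append 6 zeros on the right and drop the 6 high bits that overflow the 19-bit width
Result: 0100100111111000000 (decimal 151488)
Equivalent: 182591 << 6 = 182591 × 2^6 = 11685824, truncated to 19 bits = 151488



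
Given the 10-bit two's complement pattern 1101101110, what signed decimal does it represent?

Binary: 1101101110
Sign bit: 1 (negative)
Invert: 0010010001
Add 1:  0010010010
Magnitude: 0010010010 = 128 + 16 + 2 = 146
Value: -146



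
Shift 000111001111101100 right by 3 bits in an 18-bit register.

Original: 000111001111101100 (decimal 29676)
Shift right by 3 positions
Drop the 3 low bits; fill with zeros on the left
Result: 000000111001111101 (decimal 3709)
Equivalent: 29676 >> 3 = 29676 ÷ 2^3 = 3709



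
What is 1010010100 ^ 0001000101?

XOR: 1 when bits differ
  1010010100
^ 0001000101
------------
  1011010001
Decimal: 660 ^ 69 = 721



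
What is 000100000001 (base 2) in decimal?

Sum of powers of 2 for each 1-bit:
2^0 + 2^8
= 1 + 256
= 257



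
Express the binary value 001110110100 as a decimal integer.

Sum of powers of 2 for each 1-bit:
2^2 + 2^4 + 2^5 + 2^7 + 2^8 + 2^9
= 4 + 16 + 32 + 128 + 256 + 512
= 948



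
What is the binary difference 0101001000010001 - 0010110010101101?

Method 1 - Direct subtraction (column by column from the right: bit − bit − borrow-in; if negative, add 2 and borrow 1 from the next column):
borrow: 0101101111011000
        0101001000010001
-       0010110010101101
------------------------
        0010010101100100

Method 2 - Add two's complement:
Two's complement of 0010110010101101: invert → 1101001101010010, add 1 → 1101001101010011
  0101001000010001
+ 1101001101010011
------------------
 10010010101100100  (end carry out of the top bit = 1)
Discarding the end carry: 0010010101100100
Decimal check:
  0101001000010001 = 16384 + 4096 + 512 + 16 + 1 = 21009
  0010110010101101 = 8192 + 2048 + 1024 + 128 + 32 + 8 + 4 + 1 = 11437
  21009 - 11437 = 9572, and 0010010101100100 = 8192 + 1024 + 256 + 64 + 32 + 4 = 9572 ✓



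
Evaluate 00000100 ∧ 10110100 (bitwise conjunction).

AND: 1 only when both bits are 1
  00000100
& 10110100
----------
  00000100
Decimal: 4 & 180 = 4



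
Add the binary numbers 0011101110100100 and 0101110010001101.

Add column by column from the right: bit + bit + carry-in; write the sum mod 2, carry 1 when the sum is 2 or 3.
carry:  1111111100011000
        0011101110100100
+       0101110010001101
------------------------
       01001100000110001
(the carry out of the leftmost column, 0, becomes the leading bit)
Decimal check:
  0011101110100100 = 8192 + 4096 + 2048 + 512 + 256 + 128 + 32 + 4 = 15268
  0101110010001101 = 16384 + 4096 + 2048 + 1024 + 128 + 8 + 4 + 1 = 23693
  15268 + 23693 = 38961, and 01001100000110001 = 32768 + 4096 + 2048 + 32 + 16 + 1 = 38961 ✓



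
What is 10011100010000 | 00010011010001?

OR: 1 when either bit is 1
  10011100010000
| 00010011010001
----------------
  10011111010001
Decimal: 10000 | 1233 = 10193



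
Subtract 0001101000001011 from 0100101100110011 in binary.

Method 1 - Direct subtraction (column by column from the right: bit − bit − borrow-in; if negative, add 2 and borrow 1 from the next column):
borrow: 0110000000010000
        0100101100110011
-       0001101000001011
------------------------
        0011000100101000

Method 2 - Add two's complement:
Two's complement of 0001101000001011: invert → 1110010111110100, add 1 → 1110010111110101
  0100101100110011
+ 1110010111110101
------------------
 10011000100101000  (end carry out of the top bit = 1)
Discarding the end carry: 0011000100101000
Decimal check:
  0100101100110011 = 16384 + 2048 + 512 + 256 + 32 + 16 + 2 + 1 = 19251
  0001101000001011 = 4096 + 2048 + 512 + 8 + 2 + 1 = 6667
  19251 - 6667 = 12584, and 0011000100101000 = 8192 + 4096 + 256 + 32 + 8 = 12584 ✓



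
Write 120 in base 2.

Using repeated division by 2:
120 ÷ 2 = 60 remainder 0
60 ÷ 2 = 30 remainder 0
30 ÷ 2 = 15 remainder 0
15 ÷ 2 = 7 remainder 1
7 ÷ 2 = 3 remainder 1
3 ÷ 2 = 1 remainder 1
1 ÷ 2 = 0 remainder 1
Reading remainders bottom to top: 1111000



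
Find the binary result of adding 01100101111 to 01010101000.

Add column by column from the right: bit + bit + carry-in; write the sum mod 2, carry 1 when the sum is 2 or 3.
carry:  10001010000
        01100101111
+       01010101000
-------------------
       010111010111
(the carry out of the leftmost column, 0, becomes the leading bit)
Decimal check:
  01100101111 = 512 + 256 + 32 + 8 + 4 + 2 + 1 = 815
  01010101000 = 512 + 128 + 32 + 8 = 680
  815 + 680 = 1495, and 010111010111 = 1024 + 256 + 128 + 64 + 16 + 4 + 2 + 1 = 1495 ✓



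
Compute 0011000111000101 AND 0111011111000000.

AND: 1 only when both bits are 1
  0011000111000101
& 0111011111000000
------------------
  0011000111000000
Decimal: 12741 & 30656 = 12736



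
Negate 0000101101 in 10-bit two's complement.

Original: 0000101101
Step 1 - Invert all bits: 1111010010
Step 2 - Add 1: 1111010011
Verification: 0000101101 + 1111010011 = 10000000000; discarding the end carry (carry out of the top bit) leaves the 10-bit value 0000000000, as required for x + (-x)



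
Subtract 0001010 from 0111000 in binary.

Method 1 - Direct subtraction (column by column from the right: bit − bit − borrow-in; if negative, add 2 and borrow 1 from the next column):
borrow: 0011100
        0111000
-       0001010
---------------
        0101110

Method 2 - Add two's complement:
Two's complement of 0001010: invert → 1110101, add 1 → 1110110
  0111000
+ 1110110
---------
 10101110  (end carry out of the top bit = 1)
Discarding the end carry: 0101110
Decimal check:
  0111000 = 32 + 16 + 8 = 56
  0001010 = 8 + 2 = 10
  56 - 10 = 46, and 0101110 = 32 + 8 + 4 + 2 = 46 ✓



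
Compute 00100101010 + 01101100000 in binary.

Add column by column from the right: bit + bit + carry-in; write the sum mod 2, carry 1 when the sum is 2 or 3.
carry:  11011000000
        00100101010
+       01101100000
-------------------
       010010001010
(the carry out of the leftmost column, 0, becomes the leading bit)
Decimal check:
  00100101010 = 256 + 32 + 8 + 2 = 298
  01101100000 = 512 + 256 + 64 + 32 = 864
  298 + 864 = 1162, and 010010001010 = 1024 + 128 + 8 + 2 = 1162 ✓



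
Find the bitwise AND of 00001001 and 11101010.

AND: 1 only when both bits are 1
  00001001
& 11101010
----------
  00001000
Decimal: 9 & 234 = 8



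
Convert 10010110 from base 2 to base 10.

Sum of powers of 2 for each 1-bit:
2^1 + 2^2 + 2^4 + 2^7
= 2 + 4 + 16 + 128
= 150



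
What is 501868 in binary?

Using repeated division by 2:
501868 ÷ 2 = 250934 remainder 0
250934 ÷ 2 = 125467 remainder 0
125467 ÷ 2 = 62733 remainder 1
62733 ÷ 2 = 31366 remainder 1
31366 ÷ 2 = 15683 remainder 0
15683 ÷ 2 = 7841 remainder 1
7841 ÷ 2 = 3920 remainder 1
3920 ÷ 2 = 1960 remainder 0
1960 ÷ 2 = 980 remainder 0
980 ÷ 2 = 490 remainder 0
490 ÷ 2 = 245 remainder 0
245 ÷ 2 = 122 remainder 1
122 ÷ 2 = 61 remainder 0
61 ÷ 2 = 30 remainder 1
30 ÷ 2 = 15 remainder 0
15 ÷ 2 = 7 remainder 1
7 ÷ 2 = 3 remainder 1
3 ÷ 2 = 1 remainder 1
1 ÷ 2 = 0 remainder 1
Reading remainders bottom to top: 1111010100001101100



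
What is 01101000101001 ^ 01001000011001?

XOR: 1 when bits differ
  01101000101001
^ 01001000011001
----------------
  00100000110000
Decimal: 6697 ^ 4633 = 2096



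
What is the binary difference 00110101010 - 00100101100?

Method 1 - Direct subtraction (column by column from the right: bit − bit − borrow-in; if negative, add 2 and borrow 1 from the next column):
borrow: 00011111000
        00110101010
-       00100101100
-------------------
        00001111110

Method 2 - Add two's complement:
Two's complement of 00100101100: invert → 11011010011, add 1 → 11011010100
  00110101010
+ 11011010100
-------------
 100001111110  (end carry out of the top bit = 1)
Discarding the end carry: 00001111110
Decimal check:
  00110101010 = 256 + 128 + 32 + 8 + 2 = 426
  00100101100 = 256 + 32 + 8 + 4 = 300
  426 - 300 = 126, and 00001111110 = 64 + 32 + 16 + 8 + 4 + 2 = 126 ✓



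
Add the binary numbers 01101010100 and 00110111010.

Add column by column from the right: bit + bit + carry-in; write the sum mod 2, carry 1 when the sum is 2 or 3.
carry:  11111100000
        01101010100
+       00110111010
-------------------
       010100001110
(the carry out of the leftmost column, 0, becomes the leading bit)
Decimal check:
  01101010100 = 512 + 256 + 64 + 16 + 4 = 852
  00110111010 = 256 + 128 + 32 + 16 + 8 + 2 = 442
  852 + 442 = 1294, and 010100001110 = 1024 + 256 + 8 + 4 + 2 = 1294 ✓



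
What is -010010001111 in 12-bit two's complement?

Original: 010010001111
Step 1 - Invert all bits: 101101110000
Step 2 - Add 1: 101101110001
Verification: 010010001111 + 101101110001 = 1000000000000; discarding the end carry (carry out of the top bit) leaves the 12-bit value 000000000000, as required for x + (-x)



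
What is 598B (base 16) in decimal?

Expand by place value (powers of 16):
Digit values: B = 11
598B = 5 × 16^3 + 9 × 16^2 + 8 × 16^1 + 11 × 16^0
= 5 × 4096 + 9 × 256 + 8 × 16 + 11 × 1
= 20480 + 2304 + 128 + 11
= 22923



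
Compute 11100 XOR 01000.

XOR: 1 when bits differ
  11100
^ 01000
-------
  10100
Decimal: 28 ^ 8 = 20



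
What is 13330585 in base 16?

Using repeated division by 16 (digits 10–15 are A–F):
13330585 ÷ 16 = 833161 remainder 9
833161 ÷ 16 = 52072 remainder 9
52072 ÷ 16 = 3254 remainder 8
3254 ÷ 16 = 203 remainder 6
203 ÷ 16 = 12 remainder 11 (B)
12 ÷ 16 = 0 remainder 12 (C)
Reading remainders bottom to top: CB6899



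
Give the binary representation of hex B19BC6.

Convert each hex digit to 4 bits:
  B = 1011
  1 = 0001
  9 = 1001
  B = 1011
  C = 1100
  6 = 0110
Concatenate: 101100011001101111000110



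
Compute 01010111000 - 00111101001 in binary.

Method 1 - Direct subtraction (column by column from the right: bit − bit − borrow-in; if negative, add 2 and borrow 1 from the next column):
borrow: 01110011110
        01010111000
-       00111101001
-------------------
        00011001111

Method 2 - Add two's complement:
Two's complement of 00111101001: invert → 11000010110, add 1 → 11000010111
  01010111000
+ 11000010111
-------------
 100011001111  (end carry out of the top bit = 1)
Discarding the end carry: 00011001111
Decimal check:
  01010111000 = 512 + 128 + 32 + 16 + 8 = 696
  00111101001 = 256 + 128 + 64 + 32 + 8 + 1 = 489
  696 - 489 = 207, and 00011001111 = 128 + 64 + 8 + 4 + 2 + 1 = 207 ✓



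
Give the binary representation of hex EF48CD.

Convert each hex digit to 4 bits:
  E = 1110
  F = 1111
  4 = 0100
  8 = 1000
  C = 1100
  D = 1101
Concatenate: 111011110100100011001101



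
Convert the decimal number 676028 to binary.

Using repeated division by 2:
676028 ÷ 2 = 338014 remainder 0
338014 ÷ 2 = 169007 remainder 0
169007 ÷ 2 = 84503 remainder 1
84503 ÷ 2 = 42251 remainder 1
42251 ÷ 2 = 21125 remainder 1
21125 ÷ 2 = 10562 remainder 1
10562 ÷ 2 = 5281 remainder 0
5281 ÷ 2 = 2640 remainder 1
2640 ÷ 2 = 1320 remainder 0
1320 ÷ 2 = 660 remainder 0
660 ÷ 2 = 330 remainder 0
330 ÷ 2 = 165 remainder 0
165 ÷ 2 = 82 remainder 1
82 ÷ 2 = 41 remainder 0
41 ÷ 2 = 20 remainder 1
20 ÷ 2 = 10 remainder 0
10 ÷ 2 = 5 remainder 0
5 ÷ 2 = 2 remainder 1
2 ÷ 2 = 1 remainder 0
1 ÷ 2 = 0 remainder 1
Reading remainders bottom to top: 10100101000010111100



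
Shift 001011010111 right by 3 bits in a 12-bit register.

Original: 001011010111 (decimal 727)
Shift right by 3 positions
Drop the 3 low bits; fill with zeros on the left
Result: 000001011010 (decimal 90)
Equivalent: 727 >> 3 = 727 ÷ 2^3 = 90



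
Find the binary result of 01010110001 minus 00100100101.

Method 1 - Direct subtraction (column by column from the right: bit − bit − borrow-in; if negative, add 2 and borrow 1 from the next column):
borrow: 01000011000
        01010110001
-       00100100101
-------------------
        00110001100

Method 2 - Add two's complement:
Two's complement of 00100100101: invert → 11011011010, add 1 → 11011011011
  01010110001
+ 11011011011
-------------
 100110001100  (end carry out of the top bit = 1)
Discarding the end carry: 00110001100
Decimal check:
  01010110001 = 512 + 128 + 32 + 16 + 1 = 689
  00100100101 = 256 + 32 + 4 + 1 = 293
  689 - 293 = 396, and 00110001100 = 256 + 128 + 8 + 4 = 396 ✓



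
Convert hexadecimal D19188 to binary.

Convert each hex digit to 4 bits:
  D = 1101
  1 = 0001
  9 = 1001
  1 = 0001
  8 = 1000
  8 = 1000
Concatenate: 110100011001000110001000



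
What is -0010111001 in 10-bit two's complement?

Original: 0010111001
Step 1 - Invert all bits: 1101000110
Step 2 - Add 1: 1101000111
Verification: 0010111001 + 1101000111 = 10000000000; discarding the end carry (carry out of the top bit) leaves the 10-bit value 0000000000, as required for x + (-x)



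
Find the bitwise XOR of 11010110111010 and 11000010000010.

XOR: 1 when bits differ
  11010110111010
^ 11000010000010
----------------
  00010100111000
Decimal: 13754 ^ 12418 = 1336



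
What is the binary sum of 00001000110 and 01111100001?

Add column by column from the right: bit + bit + carry-in; write the sum mod 2, carry 1 when the sum is 2 or 3.
carry:  11110000000
        00001000110
+       01111100001
-------------------
       010000100111
(the carry out of the leftmost column, 0, becomes the leading bit)
Decimal check:
  00001000110 = 64 + 4 + 2 = 70
  01111100001 = 512 + 256 + 128 + 64 + 32 + 1 = 993
  70 + 993 = 1063, and 010000100111 = 1024 + 32 + 4 + 2 + 1 = 1063 ✓



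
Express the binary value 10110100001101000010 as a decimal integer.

Sum of powers of 2 for each 1-bit:
2^1 + 2^6 + 2^8 + 2^9 + 2^14 + 2^16 + 2^17 + 2^19
= 2 + 64 + 256 + 512 + 16384 + 65536 + 131072 + 524288
= 738114



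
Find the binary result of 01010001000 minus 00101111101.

Method 1 - Direct subtraction (column by column from the right: bit − bit − borrow-in; if negative, add 2 and borrow 1 from the next column):
borrow: 01011111110
        01010001000
-       00101111101
-------------------
        00100001011

Method 2 - Add two's complement:
Two's complement of 00101111101: invert → 11010000010, add 1 → 11010000011
  01010001000
+ 11010000011
-------------
 100100001011  (end carry out of the top bit = 1)
Discarding the end carry: 00100001011
Decimal check:
  01010001000 = 512 + 128 + 8 = 648
  00101111101 = 256 + 64 + 32 + 16 + 8 + 4 + 1 = 381
  648 - 381 = 267, and 00100001011 = 256 + 8 + 2 + 1 = 267 ✓



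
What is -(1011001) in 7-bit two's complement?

Original (sign bit 1, negative): 1011001
Step 1 - Invert all bits: 0100110
Step 2 - Add 1: 0100111
Verification: 1011001 + 0100111 = 10000000; discarding the end carry (carry out of the top bit) leaves the 7-bit value 0000000, as required for x + (-x)



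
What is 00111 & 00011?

AND: 1 only when both bits are 1
  00111
& 00011
-------
  00011
Decimal: 7 & 3 = 3



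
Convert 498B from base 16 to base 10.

Expand by place value (powers of 16):
Digit values: B = 11
498B = 4 × 16^3 + 9 × 16^2 + 8 × 16^1 + 11 × 16^0
= 4 × 4096 + 9 × 256 + 8 × 16 + 11 × 1
= 16384 + 2304 + 128 + 11
= 18827



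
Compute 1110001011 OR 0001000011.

OR: 1 when either bit is 1
  1110001011
| 0001000011
------------
  1111001011
Decimal: 907 | 67 = 971



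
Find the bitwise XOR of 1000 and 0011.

XOR: 1 when bits differ
  1000
^ 0011
------
  1011
Decimal: 8 ^ 3 = 11



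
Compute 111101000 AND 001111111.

AND: 1 only when both bits are 1
  111101000
& 001111111
-----------
  001101000
Decimal: 488 & 127 = 104



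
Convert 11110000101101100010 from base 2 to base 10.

Sum of powers of 2 for each 1-bit:
2^1 + 2^5 + 2^6 + 2^8 + 2^9 + 2^11 + 2^16 + 2^17 + 2^18 + 2^19
= 2 + 32 + 64 + 256 + 512 + 2048 + 65536 + 131072 + 262144 + 524288
= 985954



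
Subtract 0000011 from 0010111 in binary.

Method 1 - Direct subtraction (column by column from the right: bit − bit − borrow-in; if negative, add 2 and borrow 1 from the next column):
borrow: 0000000
        0010111
-       0000011
---------------
        0010100

Method 2 - Add two's complement:
Two's complement of 0000011: invert → 1111100, add 1 → 1111101
  0010111
+ 1111101
---------
 10010100  (end carry out of the top bit = 1)
Discarding the end carry: 0010100
Decimal check:
  0010111 = 16 + 4 + 2 + 1 = 23
  0000011 = 2 + 1 = 3
  23 - 3 = 20, and 0010100 = 16 + 4 = 20 ✓



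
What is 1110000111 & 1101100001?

AND: 1 only when both bits are 1
  1110000111
& 1101100001
------------
  1100000001
Decimal: 903 & 865 = 769



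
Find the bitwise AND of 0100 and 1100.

AND: 1 only when both bits are 1
  0100
& 1100
------
  0100
Decimal: 4 & 12 = 4



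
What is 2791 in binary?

Using repeated division by 2:
2791 ÷ 2 = 1395 remainder 1
1395 ÷ 2 = 697 remainder 1
697 ÷ 2 = 348 remainder 1
348 ÷ 2 = 174 remainder 0
174 ÷ 2 = 87 remainder 0
87 ÷ 2 = 43 remainder 1
43 ÷ 2 = 21 remainder 1
21 ÷ 2 = 10 remainder 1
10 ÷ 2 = 5 remainder 0
5 ÷ 2 = 2 remainder 1
2 ÷ 2 = 1 remainder 0
1 ÷ 2 = 0 remainder 1
Reading remainders bottom to top: 101011100111



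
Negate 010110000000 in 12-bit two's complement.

Original: 010110000000
Step 1 - Invert all bits: 101001111111
Step 2 - Add 1: 101010000000
Verification: 010110000000 + 101010000000 = 1000000000000; discarding the end carry (carry out of the top bit) leaves the 12-bit value 000000000000, as required for x + (-x)



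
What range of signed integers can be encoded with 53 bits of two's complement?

For 53-bit two's complement:
Minimum: -2^52 = -4503599627370496
Maximum: 2^52 - 1 = 4503599627370495



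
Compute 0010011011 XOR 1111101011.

XOR: 1 when bits differ
  0010011011
^ 1111101011
------------
  1101110000
Decimal: 155 ^ 1003 = 880



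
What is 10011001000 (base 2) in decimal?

Sum of powers of 2 for each 1-bit:
2^3 + 2^6 + 2^7 + 2^10
= 8 + 64 + 128 + 1024
= 1224



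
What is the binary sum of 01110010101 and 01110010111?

Add column by column from the right: bit + bit + carry-in; write the sum mod 2, carry 1 when the sum is 2 or 3.
carry:  11100101110
        01110010101
+       01110010111
-------------------
       011100101100
(the carry out of the leftmost column, 0, becomes the leading bit)
Decimal check:
  01110010101 = 512 + 256 + 128 + 16 + 4 + 1 = 917
  01110010111 = 512 + 256 + 128 + 16 + 4 + 2 + 1 = 919
  917 + 919 = 1836, and 011100101100 = 1024 + 512 + 256 + 32 + 8 + 4 = 1836 ✓



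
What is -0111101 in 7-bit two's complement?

Original: 0111101
Step 1 - Invert all bits: 1000010
Step 2 - Add 1: 1000011
Verification: 0111101 + 1000011 = 10000000; discarding the end carry (carry out of the top bit) leaves the 7-bit value 0000000, as required for x + (-x)



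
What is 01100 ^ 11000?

XOR: 1 when bits differ
  01100
^ 11000
-------
  10100
Decimal: 12 ^ 24 = 20



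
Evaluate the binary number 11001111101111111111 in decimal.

Sum of powers of 2 for each 1-bit:
2^0 + 2^1 + 2^2 + 2^3 + 2^4 + 2^5 + 2^6 + 2^7 + 2^8 + 2^9 + 2^11 + 2^12 + 2^13 + 2^14 + 2^15 + 2^18 + 2^19
= 1 + 2 + 4 + 8 + 16 + 32 + 64 + 128 + 256 + 512 + 2048 + 4096 + 8192 + 16384 + 32768 + 262144 + 524288
= 850943



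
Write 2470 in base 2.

Using repeated division by 2:
2470 ÷ 2 = 1235 remainder 0
1235 ÷ 2 = 617 remainder 1
617 ÷ 2 = 308 remainder 1
308 ÷ 2 = 154 remainder 0
154 ÷ 2 = 77 remainder 0
77 ÷ 2 = 38 remainder 1
38 ÷ 2 = 19 remainder 0
19 ÷ 2 = 9 remainder 1
9 ÷ 2 = 4 remainder 1
4 ÷ 2 = 2 remainder 0
2 ÷ 2 = 1 remainder 0
1 ÷ 2 = 0 remainder 1
Reading remainders bottom to top: 100110100110



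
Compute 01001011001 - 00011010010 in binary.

Method 1 - Direct subtraction (column by column from the right: bit − bit − borrow-in; if negative, add 2 and borrow 1 from the next column):
borrow: 01100001100
        01001011001
-       00011010010
-------------------
        00110000111

Method 2 - Add two's complement:
Two's complement of 00011010010: invert → 11100101101, add 1 → 11100101110
  01001011001
+ 11100101110
-------------
 100110000111  (end carry out of the top bit = 1)
Discarding the end carry: 00110000111
Decimal check:
  01001011001 = 512 + 64 + 16 + 8 + 1 = 601
  00011010010 = 128 + 64 + 16 + 2 = 210
  601 - 210 = 391, and 00110000111 = 256 + 128 + 4 + 2 + 1 = 391 ✓



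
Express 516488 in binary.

Using repeated division by 2:
516488 ÷ 2 = 258244 remainder 0
258244 ÷ 2 = 129122 remainder 0
129122 ÷ 2 = 64561 remainder 0
64561 ÷ 2 = 32280 remainder 1
32280 ÷ 2 = 16140 remainder 0
16140 ÷ 2 = 8070 remainder 0
8070 ÷ 2 = 4035 remainder 0
4035 ÷ 2 = 2017 remainder 1
2017 ÷ 2 = 1008 remainder 1
1008 ÷ 2 = 504 remainder 0
504 ÷ 2 = 252 remainder 0
252 ÷ 2 = 126 remainder 0
126 ÷ 2 = 63 remainder 0
63 ÷ 2 = 31 remainder 1
31 ÷ 2 = 15 remainder 1
15 ÷ 2 = 7 remainder 1
7 ÷ 2 = 3 remainder 1
3 ÷ 2 = 1 remainder 1
1 ÷ 2 = 0 remainder 1
Reading remainders bottom to top: 1111110000110001000



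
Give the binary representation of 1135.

Using repeated division by 2:
1135 ÷ 2 = 567 remainder 1
567 ÷ 2 = 283 remainder 1
283 ÷ 2 = 141 remainder 1
141 ÷ 2 = 70 remainder 1
70 ÷ 2 = 35 remainder 0
35 ÷ 2 = 17 remainder 1
17 ÷ 2 = 8 remainder 1
8 ÷ 2 = 4 remainder 0
4 ÷ 2 = 2 remainder 0
2 ÷ 2 = 1 remainder 0
1 ÷ 2 = 0 remainder 1
Reading remainders bottom to top: 10001101111



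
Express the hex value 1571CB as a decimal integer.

Expand by place value (powers of 16):
Digit values: C = 12, B = 11
1571CB = 1 × 16^5 + 5 × 16^4 + 7 × 16^3 + 1 × 16^2 + 12 × 16^1 + 11 × 16^0
= 1 × 1048576 + 5 × 65536 + 7 × 4096 + 1 × 256 + 12 × 16 + 11 × 1
= 1048576 + 327680 + 28672 + 256 + 192 + 11
= 1405387



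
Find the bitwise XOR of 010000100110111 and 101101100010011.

XOR: 1 when bits differ
  010000100110111
^ 101101100010011
-----------------
  111101000100100
Decimal: 8503 ^ 23315 = 31268



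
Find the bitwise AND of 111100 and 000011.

AND: 1 only when both bits are 1
  111100
& 000011
--------
  000000
Decimal: 60 & 3 = 0



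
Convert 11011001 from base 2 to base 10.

Sum of powers of 2 for each 1-bit:
2^0 + 2^3 + 2^4 + 2^6 + 2^7
= 1 + 8 + 16 + 64 + 128
= 217



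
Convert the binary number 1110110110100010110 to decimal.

Sum of powers of 2 for each 1-bit:
2^1 + 2^2 + 2^4 + 2^8 + 2^10 + 2^11 + 2^13 + 2^14 + 2^16 + 2^17 + 2^18
= 2 + 4 + 16 + 256 + 1024 + 2048 + 8192 + 16384 + 65536 + 131072 + 262144
= 486678



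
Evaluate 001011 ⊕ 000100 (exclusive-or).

XOR: 1 when bits differ
  001011
^ 000100
--------
  001111
Decimal: 11 ^ 4 = 15



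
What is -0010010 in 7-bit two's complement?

Original: 0010010
Step 1 - Invert all bits: 1101101
Step 2 - Add 1: 1101110
Verification: 0010010 + 1101110 = 10000000; discarding the end carry (carry out of the top bit) leaves the 7-bit value 0000000, as required for x + (-x)

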